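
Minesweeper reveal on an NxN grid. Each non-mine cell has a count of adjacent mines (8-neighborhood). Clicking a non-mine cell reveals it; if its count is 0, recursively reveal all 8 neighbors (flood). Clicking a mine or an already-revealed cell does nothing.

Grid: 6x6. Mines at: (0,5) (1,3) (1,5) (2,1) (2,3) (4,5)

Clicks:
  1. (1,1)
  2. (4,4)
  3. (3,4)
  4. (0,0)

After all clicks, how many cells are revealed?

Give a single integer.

Click 1 (1,1) count=1: revealed 1 new [(1,1)] -> total=1
Click 2 (4,4) count=1: revealed 1 new [(4,4)] -> total=2
Click 3 (3,4) count=2: revealed 1 new [(3,4)] -> total=3
Click 4 (0,0) count=0: revealed 5 new [(0,0) (0,1) (0,2) (1,0) (1,2)] -> total=8

Answer: 8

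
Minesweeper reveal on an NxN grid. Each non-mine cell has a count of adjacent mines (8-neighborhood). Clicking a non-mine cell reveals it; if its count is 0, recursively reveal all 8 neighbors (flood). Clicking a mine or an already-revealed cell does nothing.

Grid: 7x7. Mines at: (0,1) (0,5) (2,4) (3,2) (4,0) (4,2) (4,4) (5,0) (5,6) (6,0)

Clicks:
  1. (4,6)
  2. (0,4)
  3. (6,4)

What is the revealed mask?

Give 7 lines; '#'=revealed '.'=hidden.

Click 1 (4,6) count=1: revealed 1 new [(4,6)] -> total=1
Click 2 (0,4) count=1: revealed 1 new [(0,4)] -> total=2
Click 3 (6,4) count=0: revealed 10 new [(5,1) (5,2) (5,3) (5,4) (5,5) (6,1) (6,2) (6,3) (6,4) (6,5)] -> total=12

Answer: ....#..
.......
.......
.......
......#
.#####.
.#####.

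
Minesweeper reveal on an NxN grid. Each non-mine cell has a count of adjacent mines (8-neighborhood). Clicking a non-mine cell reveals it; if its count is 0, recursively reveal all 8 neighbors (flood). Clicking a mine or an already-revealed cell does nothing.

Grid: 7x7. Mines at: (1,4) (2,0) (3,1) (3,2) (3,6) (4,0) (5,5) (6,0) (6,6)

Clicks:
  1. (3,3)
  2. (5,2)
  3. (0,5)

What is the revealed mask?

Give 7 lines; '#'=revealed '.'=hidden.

Click 1 (3,3) count=1: revealed 1 new [(3,3)] -> total=1
Click 2 (5,2) count=0: revealed 12 new [(4,1) (4,2) (4,3) (4,4) (5,1) (5,2) (5,3) (5,4) (6,1) (6,2) (6,3) (6,4)] -> total=13
Click 3 (0,5) count=1: revealed 1 new [(0,5)] -> total=14

Answer: .....#.
.......
.......
...#...
.####..
.####..
.####..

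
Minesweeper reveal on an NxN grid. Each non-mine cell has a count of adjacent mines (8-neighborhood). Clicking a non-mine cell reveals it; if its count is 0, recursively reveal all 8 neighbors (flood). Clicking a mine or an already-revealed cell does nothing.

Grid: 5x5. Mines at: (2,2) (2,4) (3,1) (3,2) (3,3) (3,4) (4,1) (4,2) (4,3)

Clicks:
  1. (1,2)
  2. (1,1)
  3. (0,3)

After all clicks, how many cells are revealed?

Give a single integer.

Answer: 12

Derivation:
Click 1 (1,2) count=1: revealed 1 new [(1,2)] -> total=1
Click 2 (1,1) count=1: revealed 1 new [(1,1)] -> total=2
Click 3 (0,3) count=0: revealed 10 new [(0,0) (0,1) (0,2) (0,3) (0,4) (1,0) (1,3) (1,4) (2,0) (2,1)] -> total=12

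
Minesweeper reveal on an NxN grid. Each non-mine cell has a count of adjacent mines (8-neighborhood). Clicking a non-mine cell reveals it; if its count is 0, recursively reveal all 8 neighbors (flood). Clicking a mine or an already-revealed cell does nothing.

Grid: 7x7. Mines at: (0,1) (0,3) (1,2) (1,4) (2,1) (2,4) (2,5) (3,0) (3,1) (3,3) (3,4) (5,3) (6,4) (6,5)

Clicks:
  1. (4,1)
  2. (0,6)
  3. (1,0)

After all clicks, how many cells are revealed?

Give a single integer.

Answer: 6

Derivation:
Click 1 (4,1) count=2: revealed 1 new [(4,1)] -> total=1
Click 2 (0,6) count=0: revealed 4 new [(0,5) (0,6) (1,5) (1,6)] -> total=5
Click 3 (1,0) count=2: revealed 1 new [(1,0)] -> total=6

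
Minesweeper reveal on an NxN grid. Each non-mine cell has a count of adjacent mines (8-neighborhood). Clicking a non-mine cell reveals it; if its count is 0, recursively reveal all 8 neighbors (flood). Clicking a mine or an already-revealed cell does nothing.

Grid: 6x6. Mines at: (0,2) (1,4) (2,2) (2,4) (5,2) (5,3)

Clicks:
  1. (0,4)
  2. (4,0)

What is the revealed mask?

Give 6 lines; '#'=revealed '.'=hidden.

Click 1 (0,4) count=1: revealed 1 new [(0,4)] -> total=1
Click 2 (4,0) count=0: revealed 12 new [(0,0) (0,1) (1,0) (1,1) (2,0) (2,1) (3,0) (3,1) (4,0) (4,1) (5,0) (5,1)] -> total=13

Answer: ##..#.
##....
##....
##....
##....
##....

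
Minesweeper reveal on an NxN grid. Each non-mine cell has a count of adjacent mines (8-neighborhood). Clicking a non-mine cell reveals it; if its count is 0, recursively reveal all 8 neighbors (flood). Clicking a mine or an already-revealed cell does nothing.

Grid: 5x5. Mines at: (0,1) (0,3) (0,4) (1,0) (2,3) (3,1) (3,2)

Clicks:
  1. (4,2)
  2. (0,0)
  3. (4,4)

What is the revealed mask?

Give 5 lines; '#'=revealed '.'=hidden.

Click 1 (4,2) count=2: revealed 1 new [(4,2)] -> total=1
Click 2 (0,0) count=2: revealed 1 new [(0,0)] -> total=2
Click 3 (4,4) count=0: revealed 4 new [(3,3) (3,4) (4,3) (4,4)] -> total=6

Answer: #....
.....
.....
...##
..###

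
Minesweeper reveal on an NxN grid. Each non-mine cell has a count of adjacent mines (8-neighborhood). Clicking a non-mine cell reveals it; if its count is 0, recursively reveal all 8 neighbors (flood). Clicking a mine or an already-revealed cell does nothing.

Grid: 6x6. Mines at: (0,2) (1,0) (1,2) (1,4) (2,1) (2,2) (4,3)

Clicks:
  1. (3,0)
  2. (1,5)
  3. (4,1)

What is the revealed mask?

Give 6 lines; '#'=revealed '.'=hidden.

Answer: ......
.....#
......
###...
###...
###...

Derivation:
Click 1 (3,0) count=1: revealed 1 new [(3,0)] -> total=1
Click 2 (1,5) count=1: revealed 1 new [(1,5)] -> total=2
Click 3 (4,1) count=0: revealed 8 new [(3,1) (3,2) (4,0) (4,1) (4,2) (5,0) (5,1) (5,2)] -> total=10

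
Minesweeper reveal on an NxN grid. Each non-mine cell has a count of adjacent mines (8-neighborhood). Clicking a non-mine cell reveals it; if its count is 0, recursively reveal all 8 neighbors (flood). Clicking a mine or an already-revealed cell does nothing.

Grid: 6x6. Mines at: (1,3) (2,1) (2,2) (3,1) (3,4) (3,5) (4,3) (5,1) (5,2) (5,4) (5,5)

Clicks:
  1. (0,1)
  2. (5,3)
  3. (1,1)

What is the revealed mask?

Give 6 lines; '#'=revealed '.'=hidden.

Click 1 (0,1) count=0: revealed 6 new [(0,0) (0,1) (0,2) (1,0) (1,1) (1,2)] -> total=6
Click 2 (5,3) count=3: revealed 1 new [(5,3)] -> total=7
Click 3 (1,1) count=2: revealed 0 new [(none)] -> total=7

Answer: ###...
###...
......
......
......
...#..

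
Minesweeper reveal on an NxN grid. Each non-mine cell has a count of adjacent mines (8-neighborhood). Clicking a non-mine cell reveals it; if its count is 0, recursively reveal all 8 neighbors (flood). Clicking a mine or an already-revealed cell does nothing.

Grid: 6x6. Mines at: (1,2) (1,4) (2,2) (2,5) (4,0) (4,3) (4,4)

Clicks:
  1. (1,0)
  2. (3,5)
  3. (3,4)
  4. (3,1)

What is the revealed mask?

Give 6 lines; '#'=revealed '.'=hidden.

Answer: ##....
##....
##....
##..##
......
......

Derivation:
Click 1 (1,0) count=0: revealed 8 new [(0,0) (0,1) (1,0) (1,1) (2,0) (2,1) (3,0) (3,1)] -> total=8
Click 2 (3,5) count=2: revealed 1 new [(3,5)] -> total=9
Click 3 (3,4) count=3: revealed 1 new [(3,4)] -> total=10
Click 4 (3,1) count=2: revealed 0 new [(none)] -> total=10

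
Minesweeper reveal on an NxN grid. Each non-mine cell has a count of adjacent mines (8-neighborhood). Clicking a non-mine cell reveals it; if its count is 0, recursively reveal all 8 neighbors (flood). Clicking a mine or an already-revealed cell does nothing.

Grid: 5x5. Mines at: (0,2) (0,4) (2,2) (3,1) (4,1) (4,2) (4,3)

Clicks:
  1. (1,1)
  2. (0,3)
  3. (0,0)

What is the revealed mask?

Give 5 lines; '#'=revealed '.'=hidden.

Answer: ##.#.
##...
##...
.....
.....

Derivation:
Click 1 (1,1) count=2: revealed 1 new [(1,1)] -> total=1
Click 2 (0,3) count=2: revealed 1 new [(0,3)] -> total=2
Click 3 (0,0) count=0: revealed 5 new [(0,0) (0,1) (1,0) (2,0) (2,1)] -> total=7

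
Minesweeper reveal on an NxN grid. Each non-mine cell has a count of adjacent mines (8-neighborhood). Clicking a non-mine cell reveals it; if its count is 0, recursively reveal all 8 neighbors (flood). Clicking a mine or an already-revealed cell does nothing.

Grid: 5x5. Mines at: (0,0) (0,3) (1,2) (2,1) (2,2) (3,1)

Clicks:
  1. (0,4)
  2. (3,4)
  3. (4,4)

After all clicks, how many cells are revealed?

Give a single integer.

Click 1 (0,4) count=1: revealed 1 new [(0,4)] -> total=1
Click 2 (3,4) count=0: revealed 10 new [(1,3) (1,4) (2,3) (2,4) (3,2) (3,3) (3,4) (4,2) (4,3) (4,4)] -> total=11
Click 3 (4,4) count=0: revealed 0 new [(none)] -> total=11

Answer: 11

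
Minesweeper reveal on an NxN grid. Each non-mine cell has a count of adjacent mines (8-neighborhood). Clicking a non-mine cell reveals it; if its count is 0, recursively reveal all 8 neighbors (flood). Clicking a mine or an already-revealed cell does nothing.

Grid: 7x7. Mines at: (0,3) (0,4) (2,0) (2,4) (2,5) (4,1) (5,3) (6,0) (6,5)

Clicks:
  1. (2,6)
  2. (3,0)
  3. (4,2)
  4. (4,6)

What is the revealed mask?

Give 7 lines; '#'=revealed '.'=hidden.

Click 1 (2,6) count=1: revealed 1 new [(2,6)] -> total=1
Click 2 (3,0) count=2: revealed 1 new [(3,0)] -> total=2
Click 3 (4,2) count=2: revealed 1 new [(4,2)] -> total=3
Click 4 (4,6) count=0: revealed 9 new [(3,4) (3,5) (3,6) (4,4) (4,5) (4,6) (5,4) (5,5) (5,6)] -> total=12

Answer: .......
.......
......#
#...###
..#.###
....###
.......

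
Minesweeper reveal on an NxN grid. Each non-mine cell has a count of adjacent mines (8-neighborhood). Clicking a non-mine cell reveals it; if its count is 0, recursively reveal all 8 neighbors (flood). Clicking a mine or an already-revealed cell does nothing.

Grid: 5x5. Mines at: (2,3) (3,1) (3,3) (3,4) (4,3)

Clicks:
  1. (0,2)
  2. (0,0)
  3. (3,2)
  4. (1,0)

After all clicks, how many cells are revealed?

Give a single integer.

Answer: 14

Derivation:
Click 1 (0,2) count=0: revealed 13 new [(0,0) (0,1) (0,2) (0,3) (0,4) (1,0) (1,1) (1,2) (1,3) (1,4) (2,0) (2,1) (2,2)] -> total=13
Click 2 (0,0) count=0: revealed 0 new [(none)] -> total=13
Click 3 (3,2) count=4: revealed 1 new [(3,2)] -> total=14
Click 4 (1,0) count=0: revealed 0 new [(none)] -> total=14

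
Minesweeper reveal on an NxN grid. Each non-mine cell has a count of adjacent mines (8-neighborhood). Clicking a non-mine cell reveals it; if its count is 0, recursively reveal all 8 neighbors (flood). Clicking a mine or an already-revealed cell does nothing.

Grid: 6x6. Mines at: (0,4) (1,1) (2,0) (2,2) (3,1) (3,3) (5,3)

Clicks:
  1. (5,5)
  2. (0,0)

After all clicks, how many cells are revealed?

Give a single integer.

Click 1 (5,5) count=0: revealed 10 new [(1,4) (1,5) (2,4) (2,5) (3,4) (3,5) (4,4) (4,5) (5,4) (5,5)] -> total=10
Click 2 (0,0) count=1: revealed 1 new [(0,0)] -> total=11

Answer: 11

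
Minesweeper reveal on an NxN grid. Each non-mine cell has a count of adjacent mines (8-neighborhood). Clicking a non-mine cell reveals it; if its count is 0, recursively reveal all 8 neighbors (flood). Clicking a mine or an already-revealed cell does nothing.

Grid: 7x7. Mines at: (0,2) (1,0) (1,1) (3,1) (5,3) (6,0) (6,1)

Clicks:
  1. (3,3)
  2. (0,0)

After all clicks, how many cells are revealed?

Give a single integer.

Click 1 (3,3) count=0: revealed 30 new [(0,3) (0,4) (0,5) (0,6) (1,2) (1,3) (1,4) (1,5) (1,6) (2,2) (2,3) (2,4) (2,5) (2,6) (3,2) (3,3) (3,4) (3,5) (3,6) (4,2) (4,3) (4,4) (4,5) (4,6) (5,4) (5,5) (5,6) (6,4) (6,5) (6,6)] -> total=30
Click 2 (0,0) count=2: revealed 1 new [(0,0)] -> total=31

Answer: 31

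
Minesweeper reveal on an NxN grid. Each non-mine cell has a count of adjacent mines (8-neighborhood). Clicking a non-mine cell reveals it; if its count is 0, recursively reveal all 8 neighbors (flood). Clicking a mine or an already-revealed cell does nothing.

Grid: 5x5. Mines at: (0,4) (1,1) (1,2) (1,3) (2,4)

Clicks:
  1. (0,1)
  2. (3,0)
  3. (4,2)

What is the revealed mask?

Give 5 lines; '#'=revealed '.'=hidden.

Click 1 (0,1) count=2: revealed 1 new [(0,1)] -> total=1
Click 2 (3,0) count=0: revealed 14 new [(2,0) (2,1) (2,2) (2,3) (3,0) (3,1) (3,2) (3,3) (3,4) (4,0) (4,1) (4,2) (4,3) (4,4)] -> total=15
Click 3 (4,2) count=0: revealed 0 new [(none)] -> total=15

Answer: .#...
.....
####.
#####
#####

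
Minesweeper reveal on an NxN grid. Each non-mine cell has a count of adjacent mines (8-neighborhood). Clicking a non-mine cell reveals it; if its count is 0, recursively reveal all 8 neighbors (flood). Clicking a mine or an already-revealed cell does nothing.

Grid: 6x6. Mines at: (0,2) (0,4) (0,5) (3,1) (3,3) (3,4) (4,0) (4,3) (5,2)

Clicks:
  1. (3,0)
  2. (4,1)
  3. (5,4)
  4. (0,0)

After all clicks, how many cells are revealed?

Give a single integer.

Click 1 (3,0) count=2: revealed 1 new [(3,0)] -> total=1
Click 2 (4,1) count=3: revealed 1 new [(4,1)] -> total=2
Click 3 (5,4) count=1: revealed 1 new [(5,4)] -> total=3
Click 4 (0,0) count=0: revealed 6 new [(0,0) (0,1) (1,0) (1,1) (2,0) (2,1)] -> total=9

Answer: 9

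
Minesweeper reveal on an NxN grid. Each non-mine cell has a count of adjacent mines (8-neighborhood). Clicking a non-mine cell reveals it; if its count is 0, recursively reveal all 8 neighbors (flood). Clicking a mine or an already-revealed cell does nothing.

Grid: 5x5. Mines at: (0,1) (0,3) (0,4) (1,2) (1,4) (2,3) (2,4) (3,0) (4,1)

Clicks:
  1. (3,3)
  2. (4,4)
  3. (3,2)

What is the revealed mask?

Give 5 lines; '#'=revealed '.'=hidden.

Answer: .....
.....
.....
..###
..###

Derivation:
Click 1 (3,3) count=2: revealed 1 new [(3,3)] -> total=1
Click 2 (4,4) count=0: revealed 5 new [(3,2) (3,4) (4,2) (4,3) (4,4)] -> total=6
Click 3 (3,2) count=2: revealed 0 new [(none)] -> total=6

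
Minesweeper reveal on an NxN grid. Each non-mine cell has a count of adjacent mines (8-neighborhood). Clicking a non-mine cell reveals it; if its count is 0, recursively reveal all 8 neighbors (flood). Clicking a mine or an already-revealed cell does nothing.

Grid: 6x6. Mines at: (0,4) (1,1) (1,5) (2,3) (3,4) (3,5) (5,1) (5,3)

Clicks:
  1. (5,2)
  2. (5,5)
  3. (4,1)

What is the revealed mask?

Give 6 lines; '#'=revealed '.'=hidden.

Click 1 (5,2) count=2: revealed 1 new [(5,2)] -> total=1
Click 2 (5,5) count=0: revealed 4 new [(4,4) (4,5) (5,4) (5,5)] -> total=5
Click 3 (4,1) count=1: revealed 1 new [(4,1)] -> total=6

Answer: ......
......
......
......
.#..##
..#.##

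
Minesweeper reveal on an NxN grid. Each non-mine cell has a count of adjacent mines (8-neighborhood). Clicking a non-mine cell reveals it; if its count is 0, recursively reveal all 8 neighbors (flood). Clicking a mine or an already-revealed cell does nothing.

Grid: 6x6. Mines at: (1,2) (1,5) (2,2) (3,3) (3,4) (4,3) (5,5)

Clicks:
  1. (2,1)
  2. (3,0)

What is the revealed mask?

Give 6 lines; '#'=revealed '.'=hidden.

Click 1 (2,1) count=2: revealed 1 new [(2,1)] -> total=1
Click 2 (3,0) count=0: revealed 14 new [(0,0) (0,1) (1,0) (1,1) (2,0) (3,0) (3,1) (3,2) (4,0) (4,1) (4,2) (5,0) (5,1) (5,2)] -> total=15

Answer: ##....
##....
##....
###...
###...
###...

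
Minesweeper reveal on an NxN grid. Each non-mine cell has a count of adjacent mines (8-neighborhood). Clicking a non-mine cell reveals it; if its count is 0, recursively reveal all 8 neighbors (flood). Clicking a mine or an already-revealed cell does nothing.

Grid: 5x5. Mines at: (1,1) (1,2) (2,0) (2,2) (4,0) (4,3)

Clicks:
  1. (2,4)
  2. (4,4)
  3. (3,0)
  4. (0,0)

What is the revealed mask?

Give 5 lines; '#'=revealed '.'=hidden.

Click 1 (2,4) count=0: revealed 8 new [(0,3) (0,4) (1,3) (1,4) (2,3) (2,4) (3,3) (3,4)] -> total=8
Click 2 (4,4) count=1: revealed 1 new [(4,4)] -> total=9
Click 3 (3,0) count=2: revealed 1 new [(3,0)] -> total=10
Click 4 (0,0) count=1: revealed 1 new [(0,0)] -> total=11

Answer: #..##
...##
...##
#..##
....#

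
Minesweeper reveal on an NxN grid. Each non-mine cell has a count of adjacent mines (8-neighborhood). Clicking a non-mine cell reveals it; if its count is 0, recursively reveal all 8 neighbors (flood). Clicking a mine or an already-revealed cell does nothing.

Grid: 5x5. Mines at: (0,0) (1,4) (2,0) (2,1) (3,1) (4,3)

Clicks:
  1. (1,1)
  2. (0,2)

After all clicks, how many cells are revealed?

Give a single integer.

Answer: 6

Derivation:
Click 1 (1,1) count=3: revealed 1 new [(1,1)] -> total=1
Click 2 (0,2) count=0: revealed 5 new [(0,1) (0,2) (0,3) (1,2) (1,3)] -> total=6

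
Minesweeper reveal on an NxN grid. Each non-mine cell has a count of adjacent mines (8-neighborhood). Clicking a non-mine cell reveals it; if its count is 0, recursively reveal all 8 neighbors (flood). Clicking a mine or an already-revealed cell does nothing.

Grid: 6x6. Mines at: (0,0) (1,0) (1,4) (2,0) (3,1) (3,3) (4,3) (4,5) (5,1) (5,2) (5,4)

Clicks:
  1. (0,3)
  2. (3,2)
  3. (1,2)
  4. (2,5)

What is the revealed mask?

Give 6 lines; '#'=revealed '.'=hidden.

Answer: .###..
.###..
.###.#
..#...
......
......

Derivation:
Click 1 (0,3) count=1: revealed 1 new [(0,3)] -> total=1
Click 2 (3,2) count=3: revealed 1 new [(3,2)] -> total=2
Click 3 (1,2) count=0: revealed 8 new [(0,1) (0,2) (1,1) (1,2) (1,3) (2,1) (2,2) (2,3)] -> total=10
Click 4 (2,5) count=1: revealed 1 new [(2,5)] -> total=11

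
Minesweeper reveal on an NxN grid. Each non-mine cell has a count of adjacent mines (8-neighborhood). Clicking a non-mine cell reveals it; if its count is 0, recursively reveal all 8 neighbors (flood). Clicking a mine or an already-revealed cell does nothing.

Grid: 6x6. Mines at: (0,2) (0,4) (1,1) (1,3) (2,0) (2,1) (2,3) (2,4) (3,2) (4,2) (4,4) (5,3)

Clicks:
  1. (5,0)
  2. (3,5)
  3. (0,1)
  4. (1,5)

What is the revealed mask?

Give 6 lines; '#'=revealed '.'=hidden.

Click 1 (5,0) count=0: revealed 6 new [(3,0) (3,1) (4,0) (4,1) (5,0) (5,1)] -> total=6
Click 2 (3,5) count=2: revealed 1 new [(3,5)] -> total=7
Click 3 (0,1) count=2: revealed 1 new [(0,1)] -> total=8
Click 4 (1,5) count=2: revealed 1 new [(1,5)] -> total=9

Answer: .#....
.....#
......
##...#
##....
##....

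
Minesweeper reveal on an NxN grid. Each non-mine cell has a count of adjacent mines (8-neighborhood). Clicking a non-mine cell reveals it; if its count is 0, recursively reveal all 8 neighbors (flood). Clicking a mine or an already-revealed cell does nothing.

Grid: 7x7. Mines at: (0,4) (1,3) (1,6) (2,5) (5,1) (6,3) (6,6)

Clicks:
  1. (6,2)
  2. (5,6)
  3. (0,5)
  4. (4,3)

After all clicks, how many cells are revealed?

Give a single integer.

Answer: 32

Derivation:
Click 1 (6,2) count=2: revealed 1 new [(6,2)] -> total=1
Click 2 (5,6) count=1: revealed 1 new [(5,6)] -> total=2
Click 3 (0,5) count=2: revealed 1 new [(0,5)] -> total=3
Click 4 (4,3) count=0: revealed 29 new [(0,0) (0,1) (0,2) (1,0) (1,1) (1,2) (2,0) (2,1) (2,2) (2,3) (2,4) (3,0) (3,1) (3,2) (3,3) (3,4) (3,5) (3,6) (4,0) (4,1) (4,2) (4,3) (4,4) (4,5) (4,6) (5,2) (5,3) (5,4) (5,5)] -> total=32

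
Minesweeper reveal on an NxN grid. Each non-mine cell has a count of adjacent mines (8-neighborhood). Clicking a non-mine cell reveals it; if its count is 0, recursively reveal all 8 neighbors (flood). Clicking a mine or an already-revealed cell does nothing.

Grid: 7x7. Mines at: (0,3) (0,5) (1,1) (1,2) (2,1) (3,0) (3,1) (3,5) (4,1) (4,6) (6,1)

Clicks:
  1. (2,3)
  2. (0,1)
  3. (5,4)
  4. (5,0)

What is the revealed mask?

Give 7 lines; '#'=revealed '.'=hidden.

Answer: .#.....
.......
..###..
..###..
..####.
#.#####
..#####

Derivation:
Click 1 (2,3) count=1: revealed 1 new [(2,3)] -> total=1
Click 2 (0,1) count=2: revealed 1 new [(0,1)] -> total=2
Click 3 (5,4) count=0: revealed 19 new [(2,2) (2,4) (3,2) (3,3) (3,4) (4,2) (4,3) (4,4) (4,5) (5,2) (5,3) (5,4) (5,5) (5,6) (6,2) (6,3) (6,4) (6,5) (6,6)] -> total=21
Click 4 (5,0) count=2: revealed 1 new [(5,0)] -> total=22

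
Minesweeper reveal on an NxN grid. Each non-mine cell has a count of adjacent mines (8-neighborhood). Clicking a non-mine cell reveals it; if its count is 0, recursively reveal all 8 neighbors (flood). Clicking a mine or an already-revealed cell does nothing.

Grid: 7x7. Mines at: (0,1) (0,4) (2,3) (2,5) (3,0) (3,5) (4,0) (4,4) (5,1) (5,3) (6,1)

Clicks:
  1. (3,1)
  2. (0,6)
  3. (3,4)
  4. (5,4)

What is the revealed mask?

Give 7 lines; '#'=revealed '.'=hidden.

Click 1 (3,1) count=2: revealed 1 new [(3,1)] -> total=1
Click 2 (0,6) count=0: revealed 4 new [(0,5) (0,6) (1,5) (1,6)] -> total=5
Click 3 (3,4) count=4: revealed 1 new [(3,4)] -> total=6
Click 4 (5,4) count=2: revealed 1 new [(5,4)] -> total=7

Answer: .....##
.....##
.......
.#..#..
.......
....#..
.......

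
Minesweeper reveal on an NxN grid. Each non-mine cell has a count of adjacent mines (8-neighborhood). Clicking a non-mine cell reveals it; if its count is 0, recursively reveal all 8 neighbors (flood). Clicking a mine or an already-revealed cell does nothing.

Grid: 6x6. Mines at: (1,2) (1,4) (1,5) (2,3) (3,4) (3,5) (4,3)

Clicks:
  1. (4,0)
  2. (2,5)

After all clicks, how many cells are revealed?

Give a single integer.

Answer: 17

Derivation:
Click 1 (4,0) count=0: revealed 16 new [(0,0) (0,1) (1,0) (1,1) (2,0) (2,1) (2,2) (3,0) (3,1) (3,2) (4,0) (4,1) (4,2) (5,0) (5,1) (5,2)] -> total=16
Click 2 (2,5) count=4: revealed 1 new [(2,5)] -> total=17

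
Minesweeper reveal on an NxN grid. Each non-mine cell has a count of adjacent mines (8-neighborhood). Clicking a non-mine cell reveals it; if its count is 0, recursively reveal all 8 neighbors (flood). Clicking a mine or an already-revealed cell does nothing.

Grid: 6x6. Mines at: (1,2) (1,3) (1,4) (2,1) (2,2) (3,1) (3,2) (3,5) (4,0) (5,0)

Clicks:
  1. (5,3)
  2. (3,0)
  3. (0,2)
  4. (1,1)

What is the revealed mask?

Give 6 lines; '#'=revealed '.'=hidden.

Click 1 (5,3) count=0: revealed 10 new [(4,1) (4,2) (4,3) (4,4) (4,5) (5,1) (5,2) (5,3) (5,4) (5,5)] -> total=10
Click 2 (3,0) count=3: revealed 1 new [(3,0)] -> total=11
Click 3 (0,2) count=2: revealed 1 new [(0,2)] -> total=12
Click 4 (1,1) count=3: revealed 1 new [(1,1)] -> total=13

Answer: ..#...
.#....
......
#.....
.#####
.#####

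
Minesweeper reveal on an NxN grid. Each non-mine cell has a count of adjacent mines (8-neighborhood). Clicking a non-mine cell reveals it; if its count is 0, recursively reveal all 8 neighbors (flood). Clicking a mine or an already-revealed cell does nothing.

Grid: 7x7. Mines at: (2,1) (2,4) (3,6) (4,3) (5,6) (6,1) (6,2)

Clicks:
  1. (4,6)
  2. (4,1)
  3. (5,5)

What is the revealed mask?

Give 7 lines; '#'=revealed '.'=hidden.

Click 1 (4,6) count=2: revealed 1 new [(4,6)] -> total=1
Click 2 (4,1) count=0: revealed 9 new [(3,0) (3,1) (3,2) (4,0) (4,1) (4,2) (5,0) (5,1) (5,2)] -> total=10
Click 3 (5,5) count=1: revealed 1 new [(5,5)] -> total=11

Answer: .......
.......
.......
###....
###...#
###..#.
.......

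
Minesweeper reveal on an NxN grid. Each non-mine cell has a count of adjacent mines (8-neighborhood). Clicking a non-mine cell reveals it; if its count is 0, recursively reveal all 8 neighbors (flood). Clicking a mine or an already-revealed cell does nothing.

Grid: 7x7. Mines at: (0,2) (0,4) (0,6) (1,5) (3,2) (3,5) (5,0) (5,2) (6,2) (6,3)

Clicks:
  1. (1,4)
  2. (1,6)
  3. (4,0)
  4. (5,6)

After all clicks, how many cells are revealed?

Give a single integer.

Click 1 (1,4) count=2: revealed 1 new [(1,4)] -> total=1
Click 2 (1,6) count=2: revealed 1 new [(1,6)] -> total=2
Click 3 (4,0) count=1: revealed 1 new [(4,0)] -> total=3
Click 4 (5,6) count=0: revealed 9 new [(4,4) (4,5) (4,6) (5,4) (5,5) (5,6) (6,4) (6,5) (6,6)] -> total=12

Answer: 12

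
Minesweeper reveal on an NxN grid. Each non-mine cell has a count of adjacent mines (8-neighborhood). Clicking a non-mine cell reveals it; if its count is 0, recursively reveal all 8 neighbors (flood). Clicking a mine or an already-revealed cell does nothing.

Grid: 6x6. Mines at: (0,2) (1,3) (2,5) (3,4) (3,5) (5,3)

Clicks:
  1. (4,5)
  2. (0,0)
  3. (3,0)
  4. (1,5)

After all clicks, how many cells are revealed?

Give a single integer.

Click 1 (4,5) count=2: revealed 1 new [(4,5)] -> total=1
Click 2 (0,0) count=0: revealed 20 new [(0,0) (0,1) (1,0) (1,1) (1,2) (2,0) (2,1) (2,2) (2,3) (3,0) (3,1) (3,2) (3,3) (4,0) (4,1) (4,2) (4,3) (5,0) (5,1) (5,2)] -> total=21
Click 3 (3,0) count=0: revealed 0 new [(none)] -> total=21
Click 4 (1,5) count=1: revealed 1 new [(1,5)] -> total=22

Answer: 22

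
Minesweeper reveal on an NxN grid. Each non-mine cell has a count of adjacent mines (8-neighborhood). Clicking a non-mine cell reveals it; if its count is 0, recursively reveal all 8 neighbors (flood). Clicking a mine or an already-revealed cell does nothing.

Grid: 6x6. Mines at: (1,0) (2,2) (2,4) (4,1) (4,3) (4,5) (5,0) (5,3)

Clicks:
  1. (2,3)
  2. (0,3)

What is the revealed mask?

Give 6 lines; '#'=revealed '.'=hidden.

Answer: .#####
.#####
...#..
......
......
......

Derivation:
Click 1 (2,3) count=2: revealed 1 new [(2,3)] -> total=1
Click 2 (0,3) count=0: revealed 10 new [(0,1) (0,2) (0,3) (0,4) (0,5) (1,1) (1,2) (1,3) (1,4) (1,5)] -> total=11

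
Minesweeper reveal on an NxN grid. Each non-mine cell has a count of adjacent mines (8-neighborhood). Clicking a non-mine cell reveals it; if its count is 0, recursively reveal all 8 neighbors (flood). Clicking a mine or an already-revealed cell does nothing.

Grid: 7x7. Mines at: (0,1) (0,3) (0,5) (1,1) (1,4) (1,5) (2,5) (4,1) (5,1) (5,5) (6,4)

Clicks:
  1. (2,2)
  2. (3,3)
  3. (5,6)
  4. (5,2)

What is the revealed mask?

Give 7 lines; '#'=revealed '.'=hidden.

Answer: .......
.......
..###..
..###..
..###..
..###.#
.......

Derivation:
Click 1 (2,2) count=1: revealed 1 new [(2,2)] -> total=1
Click 2 (3,3) count=0: revealed 11 new [(2,3) (2,4) (3,2) (3,3) (3,4) (4,2) (4,3) (4,4) (5,2) (5,3) (5,4)] -> total=12
Click 3 (5,6) count=1: revealed 1 new [(5,6)] -> total=13
Click 4 (5,2) count=2: revealed 0 new [(none)] -> total=13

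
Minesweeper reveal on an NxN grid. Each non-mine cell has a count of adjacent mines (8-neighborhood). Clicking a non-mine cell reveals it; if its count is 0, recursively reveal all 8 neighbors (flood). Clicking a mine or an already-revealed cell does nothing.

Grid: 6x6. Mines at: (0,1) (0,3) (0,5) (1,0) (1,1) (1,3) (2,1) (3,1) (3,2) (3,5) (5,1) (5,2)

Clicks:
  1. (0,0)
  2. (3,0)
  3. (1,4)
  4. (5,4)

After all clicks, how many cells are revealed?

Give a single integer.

Answer: 9

Derivation:
Click 1 (0,0) count=3: revealed 1 new [(0,0)] -> total=1
Click 2 (3,0) count=2: revealed 1 new [(3,0)] -> total=2
Click 3 (1,4) count=3: revealed 1 new [(1,4)] -> total=3
Click 4 (5,4) count=0: revealed 6 new [(4,3) (4,4) (4,5) (5,3) (5,4) (5,5)] -> total=9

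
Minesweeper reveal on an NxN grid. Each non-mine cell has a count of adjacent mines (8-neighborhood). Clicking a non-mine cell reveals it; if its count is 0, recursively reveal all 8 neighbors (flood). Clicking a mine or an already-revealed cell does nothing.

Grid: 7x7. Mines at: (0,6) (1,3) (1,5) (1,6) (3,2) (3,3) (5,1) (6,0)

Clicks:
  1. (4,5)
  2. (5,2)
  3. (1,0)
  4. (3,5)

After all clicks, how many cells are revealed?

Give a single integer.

Answer: 34

Derivation:
Click 1 (4,5) count=0: revealed 21 new [(2,4) (2,5) (2,6) (3,4) (3,5) (3,6) (4,2) (4,3) (4,4) (4,5) (4,6) (5,2) (5,3) (5,4) (5,5) (5,6) (6,2) (6,3) (6,4) (6,5) (6,6)] -> total=21
Click 2 (5,2) count=1: revealed 0 new [(none)] -> total=21
Click 3 (1,0) count=0: revealed 13 new [(0,0) (0,1) (0,2) (1,0) (1,1) (1,2) (2,0) (2,1) (2,2) (3,0) (3,1) (4,0) (4,1)] -> total=34
Click 4 (3,5) count=0: revealed 0 new [(none)] -> total=34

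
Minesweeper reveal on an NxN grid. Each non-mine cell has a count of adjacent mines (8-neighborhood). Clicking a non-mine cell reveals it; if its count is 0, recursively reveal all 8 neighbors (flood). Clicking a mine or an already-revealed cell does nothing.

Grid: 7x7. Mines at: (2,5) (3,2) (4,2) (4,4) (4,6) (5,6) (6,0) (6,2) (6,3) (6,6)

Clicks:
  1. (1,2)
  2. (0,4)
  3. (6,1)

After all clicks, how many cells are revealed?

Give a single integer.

Answer: 26

Derivation:
Click 1 (1,2) count=0: revealed 25 new [(0,0) (0,1) (0,2) (0,3) (0,4) (0,5) (0,6) (1,0) (1,1) (1,2) (1,3) (1,4) (1,5) (1,6) (2,0) (2,1) (2,2) (2,3) (2,4) (3,0) (3,1) (4,0) (4,1) (5,0) (5,1)] -> total=25
Click 2 (0,4) count=0: revealed 0 new [(none)] -> total=25
Click 3 (6,1) count=2: revealed 1 new [(6,1)] -> total=26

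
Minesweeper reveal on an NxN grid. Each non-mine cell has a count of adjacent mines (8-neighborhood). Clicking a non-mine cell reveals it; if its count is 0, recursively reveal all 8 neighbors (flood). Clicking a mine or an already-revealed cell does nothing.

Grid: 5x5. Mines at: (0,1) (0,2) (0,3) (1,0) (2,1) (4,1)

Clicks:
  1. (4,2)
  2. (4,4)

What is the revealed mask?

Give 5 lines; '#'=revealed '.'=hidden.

Click 1 (4,2) count=1: revealed 1 new [(4,2)] -> total=1
Click 2 (4,4) count=0: revealed 11 new [(1,2) (1,3) (1,4) (2,2) (2,3) (2,4) (3,2) (3,3) (3,4) (4,3) (4,4)] -> total=12

Answer: .....
..###
..###
..###
..###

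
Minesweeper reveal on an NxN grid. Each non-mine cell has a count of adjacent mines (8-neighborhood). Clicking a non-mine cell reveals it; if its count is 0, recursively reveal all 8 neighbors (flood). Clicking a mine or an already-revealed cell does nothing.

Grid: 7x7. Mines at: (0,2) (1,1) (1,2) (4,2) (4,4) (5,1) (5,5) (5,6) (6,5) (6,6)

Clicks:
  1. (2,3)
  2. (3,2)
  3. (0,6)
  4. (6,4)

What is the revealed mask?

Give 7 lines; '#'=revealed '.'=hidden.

Answer: ...####
...####
...####
..#####
.....##
.......
....#..

Derivation:
Click 1 (2,3) count=1: revealed 1 new [(2,3)] -> total=1
Click 2 (3,2) count=1: revealed 1 new [(3,2)] -> total=2
Click 3 (0,6) count=0: revealed 17 new [(0,3) (0,4) (0,5) (0,6) (1,3) (1,4) (1,5) (1,6) (2,4) (2,5) (2,6) (3,3) (3,4) (3,5) (3,6) (4,5) (4,6)] -> total=19
Click 4 (6,4) count=2: revealed 1 new [(6,4)] -> total=20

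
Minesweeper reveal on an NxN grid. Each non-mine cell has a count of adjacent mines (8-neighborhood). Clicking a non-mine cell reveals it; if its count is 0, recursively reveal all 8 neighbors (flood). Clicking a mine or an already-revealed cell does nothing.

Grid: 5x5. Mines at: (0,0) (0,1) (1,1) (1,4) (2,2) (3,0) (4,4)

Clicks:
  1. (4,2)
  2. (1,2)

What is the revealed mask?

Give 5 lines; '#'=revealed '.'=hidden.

Click 1 (4,2) count=0: revealed 6 new [(3,1) (3,2) (3,3) (4,1) (4,2) (4,3)] -> total=6
Click 2 (1,2) count=3: revealed 1 new [(1,2)] -> total=7

Answer: .....
..#..
.....
.###.
.###.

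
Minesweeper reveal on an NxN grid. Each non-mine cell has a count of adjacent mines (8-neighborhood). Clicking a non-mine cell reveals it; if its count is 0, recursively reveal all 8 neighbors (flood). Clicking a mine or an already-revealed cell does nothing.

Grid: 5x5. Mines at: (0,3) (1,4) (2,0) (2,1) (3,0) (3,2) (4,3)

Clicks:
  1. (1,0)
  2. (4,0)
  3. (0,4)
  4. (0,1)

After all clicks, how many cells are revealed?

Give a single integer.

Click 1 (1,0) count=2: revealed 1 new [(1,0)] -> total=1
Click 2 (4,0) count=1: revealed 1 new [(4,0)] -> total=2
Click 3 (0,4) count=2: revealed 1 new [(0,4)] -> total=3
Click 4 (0,1) count=0: revealed 5 new [(0,0) (0,1) (0,2) (1,1) (1,2)] -> total=8

Answer: 8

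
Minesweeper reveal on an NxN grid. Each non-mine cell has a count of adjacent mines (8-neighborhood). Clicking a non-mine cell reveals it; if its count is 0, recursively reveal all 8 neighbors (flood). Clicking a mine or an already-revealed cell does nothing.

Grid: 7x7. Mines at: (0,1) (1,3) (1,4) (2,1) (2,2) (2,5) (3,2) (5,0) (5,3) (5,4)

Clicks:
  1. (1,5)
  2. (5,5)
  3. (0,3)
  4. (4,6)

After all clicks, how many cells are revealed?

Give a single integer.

Click 1 (1,5) count=2: revealed 1 new [(1,5)] -> total=1
Click 2 (5,5) count=1: revealed 1 new [(5,5)] -> total=2
Click 3 (0,3) count=2: revealed 1 new [(0,3)] -> total=3
Click 4 (4,6) count=0: revealed 7 new [(3,5) (3,6) (4,5) (4,6) (5,6) (6,5) (6,6)] -> total=10

Answer: 10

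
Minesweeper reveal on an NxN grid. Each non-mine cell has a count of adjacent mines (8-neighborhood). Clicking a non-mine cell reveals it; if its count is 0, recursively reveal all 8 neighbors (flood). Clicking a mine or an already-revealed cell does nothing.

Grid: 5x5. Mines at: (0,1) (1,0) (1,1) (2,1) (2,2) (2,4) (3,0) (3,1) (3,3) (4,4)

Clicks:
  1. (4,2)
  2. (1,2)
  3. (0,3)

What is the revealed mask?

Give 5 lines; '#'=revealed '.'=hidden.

Click 1 (4,2) count=2: revealed 1 new [(4,2)] -> total=1
Click 2 (1,2) count=4: revealed 1 new [(1,2)] -> total=2
Click 3 (0,3) count=0: revealed 5 new [(0,2) (0,3) (0,4) (1,3) (1,4)] -> total=7

Answer: ..###
..###
.....
.....
..#..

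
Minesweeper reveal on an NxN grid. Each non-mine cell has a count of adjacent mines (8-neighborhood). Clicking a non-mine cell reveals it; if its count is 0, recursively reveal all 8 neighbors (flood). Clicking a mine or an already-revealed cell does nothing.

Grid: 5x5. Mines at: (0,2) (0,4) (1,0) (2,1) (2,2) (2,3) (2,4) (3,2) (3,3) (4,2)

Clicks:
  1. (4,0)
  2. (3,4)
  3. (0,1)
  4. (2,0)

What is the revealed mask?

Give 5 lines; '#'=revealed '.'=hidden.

Answer: .#...
.....
#....
##..#
##...

Derivation:
Click 1 (4,0) count=0: revealed 4 new [(3,0) (3,1) (4,0) (4,1)] -> total=4
Click 2 (3,4) count=3: revealed 1 new [(3,4)] -> total=5
Click 3 (0,1) count=2: revealed 1 new [(0,1)] -> total=6
Click 4 (2,0) count=2: revealed 1 new [(2,0)] -> total=7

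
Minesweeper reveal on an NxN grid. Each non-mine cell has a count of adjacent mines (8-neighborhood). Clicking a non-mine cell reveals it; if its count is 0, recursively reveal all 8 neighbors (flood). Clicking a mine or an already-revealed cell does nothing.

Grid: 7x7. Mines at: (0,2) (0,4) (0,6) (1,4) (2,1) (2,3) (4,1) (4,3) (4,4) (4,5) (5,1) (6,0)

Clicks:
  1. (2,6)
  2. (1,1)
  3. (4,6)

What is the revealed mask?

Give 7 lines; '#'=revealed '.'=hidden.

Click 1 (2,6) count=0: revealed 6 new [(1,5) (1,6) (2,5) (2,6) (3,5) (3,6)] -> total=6
Click 2 (1,1) count=2: revealed 1 new [(1,1)] -> total=7
Click 3 (4,6) count=1: revealed 1 new [(4,6)] -> total=8

Answer: .......
.#...##
.....##
.....##
......#
.......
.......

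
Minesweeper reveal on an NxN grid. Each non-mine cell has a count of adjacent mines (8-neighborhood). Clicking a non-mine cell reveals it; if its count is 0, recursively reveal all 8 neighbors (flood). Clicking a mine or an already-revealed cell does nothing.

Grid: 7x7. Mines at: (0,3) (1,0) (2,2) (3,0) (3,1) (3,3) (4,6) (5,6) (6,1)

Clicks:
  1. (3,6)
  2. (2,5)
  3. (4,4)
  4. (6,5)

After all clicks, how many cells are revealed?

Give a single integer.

Click 1 (3,6) count=1: revealed 1 new [(3,6)] -> total=1
Click 2 (2,5) count=0: revealed 11 new [(0,4) (0,5) (0,6) (1,4) (1,5) (1,6) (2,4) (2,5) (2,6) (3,4) (3,5)] -> total=12
Click 3 (4,4) count=1: revealed 1 new [(4,4)] -> total=13
Click 4 (6,5) count=1: revealed 1 new [(6,5)] -> total=14

Answer: 14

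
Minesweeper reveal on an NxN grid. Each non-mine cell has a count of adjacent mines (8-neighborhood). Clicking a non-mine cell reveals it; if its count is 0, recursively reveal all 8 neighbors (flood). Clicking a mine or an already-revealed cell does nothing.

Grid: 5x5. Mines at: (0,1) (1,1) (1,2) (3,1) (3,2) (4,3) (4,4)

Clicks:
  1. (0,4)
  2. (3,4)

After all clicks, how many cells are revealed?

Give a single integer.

Click 1 (0,4) count=0: revealed 8 new [(0,3) (0,4) (1,3) (1,4) (2,3) (2,4) (3,3) (3,4)] -> total=8
Click 2 (3,4) count=2: revealed 0 new [(none)] -> total=8

Answer: 8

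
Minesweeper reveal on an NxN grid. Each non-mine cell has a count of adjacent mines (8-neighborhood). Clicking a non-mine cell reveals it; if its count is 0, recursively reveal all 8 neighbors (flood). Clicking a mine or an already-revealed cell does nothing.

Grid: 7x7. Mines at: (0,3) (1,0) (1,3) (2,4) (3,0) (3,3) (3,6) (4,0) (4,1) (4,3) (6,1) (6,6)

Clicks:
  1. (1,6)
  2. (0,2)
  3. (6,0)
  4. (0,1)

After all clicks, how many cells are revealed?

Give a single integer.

Click 1 (1,6) count=0: revealed 8 new [(0,4) (0,5) (0,6) (1,4) (1,5) (1,6) (2,5) (2,6)] -> total=8
Click 2 (0,2) count=2: revealed 1 new [(0,2)] -> total=9
Click 3 (6,0) count=1: revealed 1 new [(6,0)] -> total=10
Click 4 (0,1) count=1: revealed 1 new [(0,1)] -> total=11

Answer: 11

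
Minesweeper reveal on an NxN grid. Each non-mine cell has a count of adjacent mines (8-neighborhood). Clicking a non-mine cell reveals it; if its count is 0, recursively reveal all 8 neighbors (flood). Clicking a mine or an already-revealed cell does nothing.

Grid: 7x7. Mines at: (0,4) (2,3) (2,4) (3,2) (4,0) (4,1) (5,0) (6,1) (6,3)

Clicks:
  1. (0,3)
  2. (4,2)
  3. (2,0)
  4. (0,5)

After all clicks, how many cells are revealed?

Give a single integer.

Answer: 15

Derivation:
Click 1 (0,3) count=1: revealed 1 new [(0,3)] -> total=1
Click 2 (4,2) count=2: revealed 1 new [(4,2)] -> total=2
Click 3 (2,0) count=0: revealed 12 new [(0,0) (0,1) (0,2) (1,0) (1,1) (1,2) (1,3) (2,0) (2,1) (2,2) (3,0) (3,1)] -> total=14
Click 4 (0,5) count=1: revealed 1 new [(0,5)] -> total=15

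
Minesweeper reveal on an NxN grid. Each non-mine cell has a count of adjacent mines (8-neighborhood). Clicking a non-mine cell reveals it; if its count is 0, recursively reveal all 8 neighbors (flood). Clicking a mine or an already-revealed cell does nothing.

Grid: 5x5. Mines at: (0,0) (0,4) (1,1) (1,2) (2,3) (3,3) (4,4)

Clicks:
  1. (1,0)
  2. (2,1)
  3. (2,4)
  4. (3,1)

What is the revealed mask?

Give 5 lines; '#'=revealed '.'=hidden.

Answer: .....
#....
###.#
###..
###..

Derivation:
Click 1 (1,0) count=2: revealed 1 new [(1,0)] -> total=1
Click 2 (2,1) count=2: revealed 1 new [(2,1)] -> total=2
Click 3 (2,4) count=2: revealed 1 new [(2,4)] -> total=3
Click 4 (3,1) count=0: revealed 8 new [(2,0) (2,2) (3,0) (3,1) (3,2) (4,0) (4,1) (4,2)] -> total=11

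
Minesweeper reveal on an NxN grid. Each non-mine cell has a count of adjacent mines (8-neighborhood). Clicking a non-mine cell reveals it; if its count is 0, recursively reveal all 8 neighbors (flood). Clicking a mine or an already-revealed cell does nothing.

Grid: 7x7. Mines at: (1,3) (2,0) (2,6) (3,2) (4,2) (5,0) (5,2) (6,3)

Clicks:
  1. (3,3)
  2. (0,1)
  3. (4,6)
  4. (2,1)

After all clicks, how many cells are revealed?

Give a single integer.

Answer: 25

Derivation:
Click 1 (3,3) count=2: revealed 1 new [(3,3)] -> total=1
Click 2 (0,1) count=0: revealed 6 new [(0,0) (0,1) (0,2) (1,0) (1,1) (1,2)] -> total=7
Click 3 (4,6) count=0: revealed 17 new [(2,3) (2,4) (2,5) (3,4) (3,5) (3,6) (4,3) (4,4) (4,5) (4,6) (5,3) (5,4) (5,5) (5,6) (6,4) (6,5) (6,6)] -> total=24
Click 4 (2,1) count=2: revealed 1 new [(2,1)] -> total=25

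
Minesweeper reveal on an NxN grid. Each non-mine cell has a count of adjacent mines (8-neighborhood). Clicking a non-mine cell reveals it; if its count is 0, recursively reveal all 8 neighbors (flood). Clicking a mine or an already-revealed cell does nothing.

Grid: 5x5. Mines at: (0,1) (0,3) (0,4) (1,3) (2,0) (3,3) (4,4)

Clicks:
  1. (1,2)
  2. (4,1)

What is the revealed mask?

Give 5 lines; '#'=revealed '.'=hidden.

Click 1 (1,2) count=3: revealed 1 new [(1,2)] -> total=1
Click 2 (4,1) count=0: revealed 6 new [(3,0) (3,1) (3,2) (4,0) (4,1) (4,2)] -> total=7

Answer: .....
..#..
.....
###..
###..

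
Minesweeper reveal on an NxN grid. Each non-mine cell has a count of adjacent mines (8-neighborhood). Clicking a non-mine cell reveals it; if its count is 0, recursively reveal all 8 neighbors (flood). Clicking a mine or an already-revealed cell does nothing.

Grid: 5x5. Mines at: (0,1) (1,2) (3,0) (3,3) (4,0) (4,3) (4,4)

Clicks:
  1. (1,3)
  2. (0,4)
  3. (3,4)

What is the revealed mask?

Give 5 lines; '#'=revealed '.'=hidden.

Click 1 (1,3) count=1: revealed 1 new [(1,3)] -> total=1
Click 2 (0,4) count=0: revealed 5 new [(0,3) (0,4) (1,4) (2,3) (2,4)] -> total=6
Click 3 (3,4) count=3: revealed 1 new [(3,4)] -> total=7

Answer: ...##
...##
...##
....#
.....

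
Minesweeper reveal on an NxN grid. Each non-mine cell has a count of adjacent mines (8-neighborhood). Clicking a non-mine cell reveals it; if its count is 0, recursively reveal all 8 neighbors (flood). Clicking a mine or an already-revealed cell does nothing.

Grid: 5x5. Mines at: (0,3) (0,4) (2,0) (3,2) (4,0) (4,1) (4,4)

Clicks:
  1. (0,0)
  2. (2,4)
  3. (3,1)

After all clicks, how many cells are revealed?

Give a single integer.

Answer: 13

Derivation:
Click 1 (0,0) count=0: revealed 6 new [(0,0) (0,1) (0,2) (1,0) (1,1) (1,2)] -> total=6
Click 2 (2,4) count=0: revealed 6 new [(1,3) (1,4) (2,3) (2,4) (3,3) (3,4)] -> total=12
Click 3 (3,1) count=4: revealed 1 new [(3,1)] -> total=13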